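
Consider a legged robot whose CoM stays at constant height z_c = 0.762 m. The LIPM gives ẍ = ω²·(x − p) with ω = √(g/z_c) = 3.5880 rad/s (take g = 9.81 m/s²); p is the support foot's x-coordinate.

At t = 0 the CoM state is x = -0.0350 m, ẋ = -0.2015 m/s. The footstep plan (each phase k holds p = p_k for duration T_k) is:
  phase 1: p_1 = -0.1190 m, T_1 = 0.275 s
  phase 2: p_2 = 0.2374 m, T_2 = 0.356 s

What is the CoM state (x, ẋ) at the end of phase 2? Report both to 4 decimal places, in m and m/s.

phase 1: p=-0.1190, T=0.275, ωT=0.986700, cosh=1.527586, sinh=1.154782; start (x,ẋ)=(-0.035000, -0.201500) → end (x,ẋ)=(-0.055535, 0.040233)
phase 2: p=0.2374, T=0.356, ωT=1.277328, cosh=1.932912, sinh=1.654131; start (x,ẋ)=(-0.055535, 0.040233) → end (x,ẋ)=(-0.310269, -1.660806)

x = -0.3103, ẋ = -1.6608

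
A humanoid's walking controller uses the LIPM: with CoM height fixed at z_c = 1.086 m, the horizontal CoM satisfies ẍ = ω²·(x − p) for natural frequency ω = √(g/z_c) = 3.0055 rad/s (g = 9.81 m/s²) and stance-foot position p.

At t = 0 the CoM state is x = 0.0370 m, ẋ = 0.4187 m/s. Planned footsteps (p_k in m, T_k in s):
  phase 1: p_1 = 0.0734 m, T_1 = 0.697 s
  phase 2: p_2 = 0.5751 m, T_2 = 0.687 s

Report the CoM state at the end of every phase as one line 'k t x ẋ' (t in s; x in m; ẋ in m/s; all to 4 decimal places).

phase 1: p=0.0734, T=0.697, ωT=2.094834, cosh=4.123589, sinh=4.000499; start (x,ẋ)=(0.037000, 0.418700) → end (x,ẋ)=(0.480616, 1.288892)
phase 2: p=0.5751, T=0.687, ωT=2.064779, cosh=4.005199, sinh=3.878353; start (x,ẋ)=(0.480616, 1.288892) → end (x,ẋ)=(1.859882, 4.060923)

1 0.6970 0.4806 1.2889
2 1.3840 1.8599 4.0609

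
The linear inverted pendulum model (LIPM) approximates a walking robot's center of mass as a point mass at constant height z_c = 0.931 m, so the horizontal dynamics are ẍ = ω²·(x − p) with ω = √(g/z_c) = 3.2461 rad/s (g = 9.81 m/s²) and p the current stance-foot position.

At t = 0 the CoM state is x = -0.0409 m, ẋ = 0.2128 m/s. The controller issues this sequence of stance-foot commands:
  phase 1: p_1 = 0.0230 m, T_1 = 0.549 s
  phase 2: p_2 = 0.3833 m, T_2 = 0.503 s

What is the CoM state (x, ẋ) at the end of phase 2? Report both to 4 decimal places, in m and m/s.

x = -0.5509, ẋ = -2.7901

phase 1: p=0.0230, T=0.549, ωT=1.782109, cosh=3.055329, sinh=2.887046; start (x,ẋ)=(-0.040900, 0.212800) → end (x,ẋ)=(0.017026, 0.051326)
phase 2: p=0.3833, T=0.503, ωT=1.632788, cosh=2.656755, sinh=2.461371; start (x,ẋ)=(0.017026, 0.051326) → end (x,ẋ)=(-0.550881, -2.790111)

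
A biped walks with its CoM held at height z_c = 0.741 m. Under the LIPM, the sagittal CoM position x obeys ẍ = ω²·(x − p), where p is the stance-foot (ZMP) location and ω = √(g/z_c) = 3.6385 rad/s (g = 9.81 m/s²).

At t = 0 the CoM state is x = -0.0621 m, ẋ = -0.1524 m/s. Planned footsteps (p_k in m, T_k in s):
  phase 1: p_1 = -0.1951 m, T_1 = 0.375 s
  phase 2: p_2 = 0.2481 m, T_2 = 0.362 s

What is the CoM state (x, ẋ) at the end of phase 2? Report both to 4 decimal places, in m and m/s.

phase 1: p=-0.1951, T=0.375, ωT=1.364437, cosh=2.084523, sinh=1.828998; start (x,ẋ)=(-0.062100, -0.152400) → end (x,ẋ)=(0.005533, 0.567409)
phase 2: p=0.2481, T=0.362, ωT=1.317137, cosh=2.000310, sinh=1.732409; start (x,ẋ)=(0.005533, 0.567409) → end (x,ẋ)=(0.033053, -0.393995)

x = 0.0331, ẋ = -0.3940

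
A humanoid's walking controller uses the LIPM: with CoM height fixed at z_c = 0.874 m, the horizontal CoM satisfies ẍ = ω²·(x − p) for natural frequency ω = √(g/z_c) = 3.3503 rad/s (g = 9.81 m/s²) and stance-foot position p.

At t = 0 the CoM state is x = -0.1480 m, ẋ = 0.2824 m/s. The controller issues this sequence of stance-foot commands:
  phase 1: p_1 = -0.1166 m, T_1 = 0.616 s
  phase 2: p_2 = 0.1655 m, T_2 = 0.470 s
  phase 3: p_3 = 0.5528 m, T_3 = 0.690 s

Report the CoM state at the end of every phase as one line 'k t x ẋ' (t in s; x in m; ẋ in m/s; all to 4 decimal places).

1 0.6160 0.0843 0.7224
2 1.0860 0.4594 1.1906
3 1.7760 1.8525 4.5033

phase 1: p=-0.1166, T=0.616, ωT=2.063785, cosh=4.001347, sinh=3.874375; start (x,ẋ)=(-0.148000, 0.282400) → end (x,ẋ)=(0.084332, 0.722398)
phase 2: p=0.1655, T=0.470, ωT=1.574641, cosh=2.518045, sinh=2.310963; start (x,ẋ)=(0.084332, 0.722398) → end (x,ẋ)=(0.459411, 1.190598)
phase 3: p=0.5528, T=0.690, ωT=2.311707, cosh=5.095364, sinh=4.996272; start (x,ẋ)=(0.459411, 1.190598) → end (x,ẋ)=(1.852477, 4.503292)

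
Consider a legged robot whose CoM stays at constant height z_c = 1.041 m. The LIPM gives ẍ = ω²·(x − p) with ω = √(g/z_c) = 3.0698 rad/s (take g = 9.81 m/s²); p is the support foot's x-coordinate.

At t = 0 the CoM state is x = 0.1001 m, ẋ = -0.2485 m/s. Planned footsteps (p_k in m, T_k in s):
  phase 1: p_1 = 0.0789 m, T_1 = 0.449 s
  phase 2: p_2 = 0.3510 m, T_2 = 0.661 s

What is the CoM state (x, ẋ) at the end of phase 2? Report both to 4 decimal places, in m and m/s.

x = -1.6021, ẋ = -5.8962

phase 1: p=0.0789, T=0.449, ωT=1.378340, cosh=2.110153, sinh=1.858157; start (x,ẋ)=(0.100100, -0.248500) → end (x,ẋ)=(-0.026782, -0.403445)
phase 2: p=0.3510, T=0.661, ωT=2.029138, cosh=3.869487, sinh=3.738038; start (x,ẋ)=(-0.026782, -0.403445) → end (x,ẋ)=(-1.602091, -5.896187)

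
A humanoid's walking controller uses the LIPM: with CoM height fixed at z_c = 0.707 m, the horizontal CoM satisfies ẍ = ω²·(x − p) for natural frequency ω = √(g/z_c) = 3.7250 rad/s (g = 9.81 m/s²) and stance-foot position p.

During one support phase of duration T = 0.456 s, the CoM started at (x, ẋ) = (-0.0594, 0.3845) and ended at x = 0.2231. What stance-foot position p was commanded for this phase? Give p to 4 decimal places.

ωT = 3.7250·0.456 = 1.698600; cosh(ωT) = 2.824614, sinh(ωT) = 2.641675
x(T) = p + (x₀−p)·cosh(ωT) + (ẋ₀/ω)·sinh(ωT) ⇒ p·(1 − cosh) = x(T) − x₀·cosh − (ẋ₀/ω)·sinh
numerator   = 0.2231 − (-0.0594)·2.824614 − (0.3845/3.7250)·2.641675 = 0.118205
denominator = 1 − 2.824614 = -1.824614
p = 0.118205 / -1.824614 = -0.0648

p = -0.0648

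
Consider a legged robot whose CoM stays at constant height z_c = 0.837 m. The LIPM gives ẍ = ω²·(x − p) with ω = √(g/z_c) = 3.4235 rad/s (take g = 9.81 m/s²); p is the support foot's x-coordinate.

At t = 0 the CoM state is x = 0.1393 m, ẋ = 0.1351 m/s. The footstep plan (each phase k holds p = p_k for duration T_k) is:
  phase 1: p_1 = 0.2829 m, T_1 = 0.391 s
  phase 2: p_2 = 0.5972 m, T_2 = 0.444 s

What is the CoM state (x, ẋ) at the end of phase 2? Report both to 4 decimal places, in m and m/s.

x = -1.0689, ẋ = -5.4327

phase 1: p=0.2829, T=0.391, ωT=1.338589, cosh=2.037936, sinh=1.775721; start (x,ẋ)=(0.139300, 0.135100) → end (x,ẋ)=(0.060327, -0.597645)
phase 2: p=0.5972, T=0.444, ωT=1.520034, cosh=2.395543, sinh=2.176838; start (x,ẋ)=(0.060327, -0.597645) → end (x,ẋ)=(-1.068916, -5.432681)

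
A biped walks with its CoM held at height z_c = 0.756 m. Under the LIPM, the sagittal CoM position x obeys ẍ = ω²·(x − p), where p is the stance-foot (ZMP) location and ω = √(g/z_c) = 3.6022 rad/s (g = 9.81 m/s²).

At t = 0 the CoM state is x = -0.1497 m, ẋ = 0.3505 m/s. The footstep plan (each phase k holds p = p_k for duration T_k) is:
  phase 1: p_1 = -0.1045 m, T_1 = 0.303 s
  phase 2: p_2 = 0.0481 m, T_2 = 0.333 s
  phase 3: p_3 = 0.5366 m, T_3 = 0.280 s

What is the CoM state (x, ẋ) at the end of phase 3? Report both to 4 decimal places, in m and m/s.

phase 1: p=-0.1045, T=0.303, ωT=1.091467, cosh=1.657182, sinh=1.321458; start (x,ẋ)=(-0.149700, 0.350500) → end (x,ẋ)=(-0.050825, 0.365683)
phase 2: p=0.0481, T=0.333, ωT=1.199533, cosh=1.809950, sinh=1.508615; start (x,ẋ)=(-0.050825, 0.365683) → end (x,ẋ)=(0.022201, 0.124279)
phase 3: p=0.5366, T=0.280, ωT=1.008616, cosh=1.553264, sinh=1.188540; start (x,ẋ)=(0.022201, 0.124279) → end (x,ẋ)=(-0.221392, -2.009289)

x = -0.2214, ẋ = -2.0093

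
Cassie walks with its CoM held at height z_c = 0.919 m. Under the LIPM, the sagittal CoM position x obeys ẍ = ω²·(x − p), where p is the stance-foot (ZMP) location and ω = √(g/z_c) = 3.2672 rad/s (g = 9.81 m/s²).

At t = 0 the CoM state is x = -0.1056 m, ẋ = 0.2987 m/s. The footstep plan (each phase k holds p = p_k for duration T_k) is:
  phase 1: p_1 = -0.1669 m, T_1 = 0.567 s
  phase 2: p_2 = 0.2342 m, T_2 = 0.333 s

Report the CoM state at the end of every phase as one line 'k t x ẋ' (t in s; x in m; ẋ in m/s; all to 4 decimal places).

1 0.5670 0.3176 1.5984
2 0.9000 1.0157 3.0000

phase 1: p=-0.1669, T=0.567, ωT=1.852502, cosh=3.266299, sinh=3.109455; start (x,ẋ)=(-0.105600, 0.298700) → end (x,ẋ)=(0.317602, 1.598403)
phase 2: p=0.2342, T=0.333, ωT=1.087978, cosh=1.652581, sinh=1.315684; start (x,ẋ)=(0.317602, 1.598403) → end (x,ẋ)=(1.015698, 3.000005)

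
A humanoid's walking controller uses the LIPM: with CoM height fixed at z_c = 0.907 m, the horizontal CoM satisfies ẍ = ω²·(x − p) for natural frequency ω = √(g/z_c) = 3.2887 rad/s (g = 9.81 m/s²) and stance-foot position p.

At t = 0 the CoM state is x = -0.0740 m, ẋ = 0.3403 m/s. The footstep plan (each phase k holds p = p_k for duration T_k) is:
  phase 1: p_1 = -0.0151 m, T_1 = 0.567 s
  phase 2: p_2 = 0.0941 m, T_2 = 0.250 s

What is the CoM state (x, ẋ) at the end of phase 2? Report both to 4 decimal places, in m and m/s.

phase 1: p=-0.0151, T=0.567, ωT=1.864693, cosh=3.304449, sinh=3.149505; start (x,ẋ)=(-0.074000, 0.340300) → end (x,ẋ)=(0.116165, 0.514431)
phase 2: p=0.0941, T=0.250, ωT=0.822175, cosh=1.357459, sinh=0.917984; start (x,ẋ)=(0.116165, 0.514431) → end (x,ẋ)=(0.267646, 0.764932)

x = 0.2676, ẋ = 0.7649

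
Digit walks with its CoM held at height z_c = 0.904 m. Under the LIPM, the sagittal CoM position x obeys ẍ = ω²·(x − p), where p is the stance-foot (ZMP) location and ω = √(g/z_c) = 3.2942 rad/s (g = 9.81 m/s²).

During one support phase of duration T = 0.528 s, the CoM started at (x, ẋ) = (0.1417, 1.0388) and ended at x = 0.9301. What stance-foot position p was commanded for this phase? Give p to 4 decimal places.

p = 0.1839

ωT = 3.2942·0.528 = 1.739338; cosh(ωT) = 2.934604, sinh(ωT) = 2.758967
x(T) = p + (x₀−p)·cosh(ωT) + (ẋ₀/ω)·sinh(ωT) ⇒ p·(1 − cosh) = x(T) − x₀·cosh − (ẋ₀/ω)·sinh
numerator   = 0.9301 − (0.1417)·2.934604 − (1.0388/3.2942)·2.758967 = -0.355752
denominator = 1 − 2.934604 = -1.934604
p = -0.355752 / -1.934604 = 0.1839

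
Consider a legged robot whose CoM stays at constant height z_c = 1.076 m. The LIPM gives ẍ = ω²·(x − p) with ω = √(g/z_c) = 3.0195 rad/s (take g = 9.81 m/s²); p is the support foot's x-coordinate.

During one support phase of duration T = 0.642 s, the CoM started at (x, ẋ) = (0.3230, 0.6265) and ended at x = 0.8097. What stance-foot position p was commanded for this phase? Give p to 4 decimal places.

p = 0.4091

ωT = 3.0195·0.642 = 1.938519; cosh(ωT) = 3.546185, sinh(ωT) = 3.402268
x(T) = p + (x₀−p)·cosh(ωT) + (ẋ₀/ω)·sinh(ωT) ⇒ p·(1 − cosh) = x(T) − x₀·cosh − (ẋ₀/ω)·sinh
numerator   = 0.8097 − (0.3230)·3.546185 − (0.6265/3.0195)·3.402268 = -1.041636
denominator = 1 − 3.546185 = -2.546185
p = -1.041636 / -2.546185 = 0.4091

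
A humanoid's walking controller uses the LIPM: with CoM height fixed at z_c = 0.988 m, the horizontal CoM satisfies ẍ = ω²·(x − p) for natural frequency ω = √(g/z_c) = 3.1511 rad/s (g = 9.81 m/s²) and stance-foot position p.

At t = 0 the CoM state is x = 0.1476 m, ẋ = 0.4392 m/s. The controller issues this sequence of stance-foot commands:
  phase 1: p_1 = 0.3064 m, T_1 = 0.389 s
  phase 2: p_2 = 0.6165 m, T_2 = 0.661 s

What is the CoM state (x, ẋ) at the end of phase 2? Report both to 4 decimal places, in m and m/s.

x = -0.9185, ẋ = -4.6808

phase 1: p=0.3064, T=0.389, ωT=1.225778, cosh=1.850172, sinh=1.556643; start (x,ẋ)=(0.147600, 0.439200) → end (x,ẋ)=(0.229557, 0.033660)
phase 2: p=0.6165, T=0.661, ωT=2.082877, cosh=4.076052, sinh=3.951480; start (x,ẋ)=(0.229557, 0.033660) → end (x,ẋ)=(-0.918489, -4.680821)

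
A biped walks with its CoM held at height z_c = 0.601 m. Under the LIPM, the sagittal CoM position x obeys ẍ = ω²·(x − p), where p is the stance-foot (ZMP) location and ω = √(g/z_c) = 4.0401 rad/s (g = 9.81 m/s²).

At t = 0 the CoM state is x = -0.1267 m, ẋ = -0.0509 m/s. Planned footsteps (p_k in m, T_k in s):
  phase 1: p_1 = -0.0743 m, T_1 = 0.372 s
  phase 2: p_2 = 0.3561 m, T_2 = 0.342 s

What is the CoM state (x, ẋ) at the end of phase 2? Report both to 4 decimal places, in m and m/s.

phase 1: p=-0.0743, T=0.372, ωT=1.502917, cosh=2.358631, sinh=2.136151; start (x,ẋ)=(-0.126700, -0.050900) → end (x,ẋ)=(-0.224805, -0.572280)
phase 2: p=0.3561, T=0.342, ωT=1.381714, cosh=2.116434, sinh=1.865287; start (x,ẋ)=(-0.224805, -0.572280) → end (x,ẋ)=(-1.137565, -5.588862)

x = -1.1376, ẋ = -5.5889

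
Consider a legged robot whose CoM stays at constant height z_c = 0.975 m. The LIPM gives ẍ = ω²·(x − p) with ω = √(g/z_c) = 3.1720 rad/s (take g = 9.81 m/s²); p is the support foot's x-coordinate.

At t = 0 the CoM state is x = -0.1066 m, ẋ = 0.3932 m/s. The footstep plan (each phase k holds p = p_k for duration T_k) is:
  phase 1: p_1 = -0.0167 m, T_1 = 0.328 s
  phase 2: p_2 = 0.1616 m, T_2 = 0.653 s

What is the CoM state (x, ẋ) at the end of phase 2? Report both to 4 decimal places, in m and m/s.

phase 1: p=-0.0167, T=0.328, ωT=1.040416, cosh=1.591851, sinh=1.238543; start (x,ẋ)=(-0.106600, 0.393200) → end (x,ẋ)=(-0.006278, 0.272729)
phase 2: p=0.1616, T=0.653, ωT=2.071316, cosh=4.030639, sinh=3.904620; start (x,ẋ)=(-0.006278, 0.272729) → end (x,ẋ)=(-0.179336, -0.979972)

x = -0.1793, ẋ = -0.9800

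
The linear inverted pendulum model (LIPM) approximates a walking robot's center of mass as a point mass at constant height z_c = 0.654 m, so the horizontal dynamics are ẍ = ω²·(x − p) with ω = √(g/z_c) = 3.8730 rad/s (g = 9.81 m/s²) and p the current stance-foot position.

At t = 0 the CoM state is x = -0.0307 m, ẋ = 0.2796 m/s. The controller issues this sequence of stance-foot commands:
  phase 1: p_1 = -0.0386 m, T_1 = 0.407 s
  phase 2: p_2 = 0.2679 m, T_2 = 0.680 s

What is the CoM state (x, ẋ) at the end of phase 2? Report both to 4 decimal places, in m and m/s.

phase 1: p=-0.0386, T=0.407, ωT=1.576311, cosh=2.521908, sinh=2.315171; start (x,ẋ)=(-0.030700, 0.279600) → end (x,ẋ)=(0.148460, 0.775962)
phase 2: p=0.2679, T=0.680, ωT=2.633640, cosh=6.998090, sinh=6.926273; start (x,ẋ)=(0.148460, 0.775962) → end (x,ẋ)=(0.819739, 2.226223)

x = 0.8197, ẋ = 2.2262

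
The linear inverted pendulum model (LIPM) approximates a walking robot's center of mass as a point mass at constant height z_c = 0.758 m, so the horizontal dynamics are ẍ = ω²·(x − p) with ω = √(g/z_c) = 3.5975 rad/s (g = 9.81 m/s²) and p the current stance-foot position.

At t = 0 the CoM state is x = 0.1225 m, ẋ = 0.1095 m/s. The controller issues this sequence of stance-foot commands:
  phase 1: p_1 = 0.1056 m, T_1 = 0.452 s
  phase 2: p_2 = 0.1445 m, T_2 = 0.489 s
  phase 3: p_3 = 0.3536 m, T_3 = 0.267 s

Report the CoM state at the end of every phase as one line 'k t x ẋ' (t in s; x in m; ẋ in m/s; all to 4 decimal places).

phase 1: p=0.1056, T=0.452, ωT=1.626070, cosh=2.640278, sinh=2.443577; start (x,ẋ)=(0.122500, 0.109500) → end (x,ẋ)=(0.224598, 0.437674)
phase 2: p=0.1445, T=0.489, ωT=1.759178, cosh=2.989923, sinh=2.817736; start (x,ẋ)=(0.224598, 0.437674) → end (x,ẋ)=(0.726794, 2.120549)
phase 3: p=0.3536, T=0.267, ωT=0.960533, cosh=1.497888, sinh=1.115199; start (x,ẋ)=(0.726794, 2.120549) → end (x,ẋ)=(1.569958, 4.673574)

1 0.4520 0.2246 0.4377
2 0.9410 0.7268 2.1205
3 1.2080 1.5700 4.6736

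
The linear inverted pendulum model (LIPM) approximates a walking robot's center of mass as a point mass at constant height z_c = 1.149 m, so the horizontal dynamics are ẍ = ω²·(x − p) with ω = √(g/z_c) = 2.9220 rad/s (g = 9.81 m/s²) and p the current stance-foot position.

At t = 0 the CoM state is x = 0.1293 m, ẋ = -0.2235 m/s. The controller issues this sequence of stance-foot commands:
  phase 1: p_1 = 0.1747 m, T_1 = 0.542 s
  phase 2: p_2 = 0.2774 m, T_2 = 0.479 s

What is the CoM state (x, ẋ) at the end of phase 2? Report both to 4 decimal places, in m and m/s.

phase 1: p=0.1747, T=0.542, ωT=1.583724, cosh=2.539139, sinh=2.333930; start (x,ẋ)=(0.129300, -0.223500) → end (x,ẋ)=(-0.119096, -0.877114)
phase 2: p=0.2774, T=0.479, ωT=1.399638, cosh=2.150209, sinh=1.903523; start (x,ẋ)=(-0.119096, -0.877114) → end (x,ẋ)=(-1.146542, -4.091328)

x = -1.1465, ẋ = -4.0913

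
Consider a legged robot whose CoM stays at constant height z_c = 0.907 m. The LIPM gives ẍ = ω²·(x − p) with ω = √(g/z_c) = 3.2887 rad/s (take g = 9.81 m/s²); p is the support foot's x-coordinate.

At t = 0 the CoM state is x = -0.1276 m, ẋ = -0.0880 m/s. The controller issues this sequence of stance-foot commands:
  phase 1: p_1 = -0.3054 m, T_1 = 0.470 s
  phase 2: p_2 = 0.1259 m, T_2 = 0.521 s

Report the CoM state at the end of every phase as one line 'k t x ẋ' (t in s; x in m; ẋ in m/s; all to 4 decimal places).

1 0.4700 0.0707 1.0934
2 0.9910 0.8601 2.6443

phase 1: p=-0.3054, T=0.470, ωT=1.545689, cosh=2.452184, sinh=2.239019; start (x,ẋ)=(-0.127600, -0.088000) → end (x,ẋ)=(0.070686, 1.093431)
phase 2: p=0.1259, T=0.521, ωT=1.713413, cosh=2.864056, sinh=2.683806; start (x,ẋ)=(0.070686, 1.093431) → end (x,ẋ)=(0.860079, 2.644316)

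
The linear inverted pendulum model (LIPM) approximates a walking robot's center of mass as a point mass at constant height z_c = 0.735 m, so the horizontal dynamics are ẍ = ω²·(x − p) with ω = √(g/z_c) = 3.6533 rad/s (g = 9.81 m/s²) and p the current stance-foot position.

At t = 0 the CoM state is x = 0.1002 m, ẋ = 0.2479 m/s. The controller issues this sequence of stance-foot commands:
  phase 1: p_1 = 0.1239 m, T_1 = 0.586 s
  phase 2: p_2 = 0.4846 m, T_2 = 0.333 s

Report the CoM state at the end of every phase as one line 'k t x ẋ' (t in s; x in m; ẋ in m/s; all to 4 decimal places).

1 0.5860 0.3063 0.7058
2 0.9190 0.4548 0.2930

phase 1: p=0.1239, T=0.586, ωT=2.140834, cosh=4.312042, sinh=4.194485; start (x,ẋ)=(0.100200, 0.247900) → end (x,ẋ)=(0.306328, 0.705783)
phase 2: p=0.4846, T=0.333, ωT=1.216549, cosh=1.835885, sinh=1.539634; start (x,ẋ)=(0.306328, 0.705783) → end (x,ẋ)=(0.454755, 0.292999)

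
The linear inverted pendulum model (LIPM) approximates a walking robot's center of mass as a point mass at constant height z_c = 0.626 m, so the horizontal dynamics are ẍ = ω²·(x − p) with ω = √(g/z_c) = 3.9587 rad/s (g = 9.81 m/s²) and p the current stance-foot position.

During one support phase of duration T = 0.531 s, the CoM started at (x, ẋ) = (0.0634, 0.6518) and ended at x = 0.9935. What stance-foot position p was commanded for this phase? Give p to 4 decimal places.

ωT = 3.9587·0.531 = 2.102070; cosh(ωT) = 4.152646, sinh(ωT) = 4.030443
x(T) = p + (x₀−p)·cosh(ωT) + (ẋ₀/ω)·sinh(ωT) ⇒ p·(1 − cosh) = x(T) − x₀·cosh − (ẋ₀/ω)·sinh
numerator   = 0.9935 − (0.0634)·4.152646 − (0.6518/3.9587)·4.030443 = 0.066610
denominator = 1 − 4.152646 = -3.152646
p = 0.066610 / -3.152646 = -0.0211

p = -0.0211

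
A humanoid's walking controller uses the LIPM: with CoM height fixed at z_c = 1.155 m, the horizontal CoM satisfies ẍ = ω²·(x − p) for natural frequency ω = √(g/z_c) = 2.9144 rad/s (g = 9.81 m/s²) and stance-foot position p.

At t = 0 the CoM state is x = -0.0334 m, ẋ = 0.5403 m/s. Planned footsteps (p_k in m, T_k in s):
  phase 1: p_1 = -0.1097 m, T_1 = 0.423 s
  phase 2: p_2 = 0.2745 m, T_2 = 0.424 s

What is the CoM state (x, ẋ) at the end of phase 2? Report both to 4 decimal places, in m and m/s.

x = 1.0977, ẋ = 2.7514

phase 1: p=-0.1097, T=0.423, ωT=1.232791, cosh=1.861135, sinh=1.569657; start (x,ẋ)=(-0.033400, 0.540300) → end (x,ẋ)=(0.323303, 1.354614)
phase 2: p=0.2745, T=0.424, ωT=1.235706, cosh=1.865718, sinh=1.575088; start (x,ẋ)=(0.323303, 1.354614) → end (x,ẋ)=(1.097654, 2.751354)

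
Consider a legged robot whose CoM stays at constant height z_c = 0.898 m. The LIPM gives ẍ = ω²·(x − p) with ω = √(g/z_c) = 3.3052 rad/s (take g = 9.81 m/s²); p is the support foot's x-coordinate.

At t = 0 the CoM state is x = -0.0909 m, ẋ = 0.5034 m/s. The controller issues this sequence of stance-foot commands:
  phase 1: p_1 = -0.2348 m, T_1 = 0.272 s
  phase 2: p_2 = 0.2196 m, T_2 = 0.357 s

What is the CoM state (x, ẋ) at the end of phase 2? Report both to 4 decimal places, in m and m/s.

x = 0.5942, ẋ = 1.7030

phase 1: p=-0.2348, T=0.272, ωT=0.899014, cosh=1.432075, sinh=1.025105; start (x,ẋ)=(-0.090900, 0.503400) → end (x,ẋ)=(0.127405, 1.208465)
phase 2: p=0.2196, T=0.357, ωT=1.179956, cosh=1.780762, sinh=1.473470; start (x,ẋ)=(0.127405, 1.208465) → end (x,ẋ)=(0.594160, 1.702988)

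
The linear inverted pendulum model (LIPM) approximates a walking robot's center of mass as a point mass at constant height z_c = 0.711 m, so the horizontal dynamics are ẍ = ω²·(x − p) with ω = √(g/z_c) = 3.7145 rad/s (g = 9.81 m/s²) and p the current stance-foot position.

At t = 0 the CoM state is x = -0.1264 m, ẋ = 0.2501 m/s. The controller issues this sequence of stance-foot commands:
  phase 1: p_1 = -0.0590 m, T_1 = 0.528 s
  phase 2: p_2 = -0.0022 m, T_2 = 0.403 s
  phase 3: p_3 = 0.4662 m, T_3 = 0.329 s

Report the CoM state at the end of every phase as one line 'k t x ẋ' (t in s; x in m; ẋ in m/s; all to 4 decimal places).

phase 1: p=-0.0590, T=0.528, ωT=1.961256, cosh=3.624466, sinh=3.483784; start (x,ẋ)=(-0.126400, 0.250100) → end (x,ẋ)=(-0.068723, 0.034288)
phase 2: p=-0.0022, T=0.403, ωT=1.496944, cosh=2.345912, sinh=2.122099; start (x,ẋ)=(-0.068723, 0.034288) → end (x,ẋ)=(-0.138669, -0.443935)
phase 3: p=0.4662, T=0.329, ωT=1.222071, cosh=1.844414, sinh=1.549794; start (x,ẋ)=(-0.138669, -0.443935) → end (x,ẋ)=(-0.834651, -4.300856)

1 0.5280 -0.0687 0.0343
2 0.9310 -0.1387 -0.4439
3 1.2600 -0.8347 -4.3009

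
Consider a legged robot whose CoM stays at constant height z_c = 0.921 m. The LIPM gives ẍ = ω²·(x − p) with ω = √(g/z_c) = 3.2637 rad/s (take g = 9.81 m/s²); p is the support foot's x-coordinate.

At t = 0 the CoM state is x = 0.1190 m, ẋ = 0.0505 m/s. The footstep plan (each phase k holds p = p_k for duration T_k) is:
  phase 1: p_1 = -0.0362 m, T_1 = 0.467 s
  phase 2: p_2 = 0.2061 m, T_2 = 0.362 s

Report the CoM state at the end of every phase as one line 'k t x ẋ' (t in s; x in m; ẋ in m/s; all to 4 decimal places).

1 0.4670 0.3708 1.2291
2 0.8290 1.0557 2.9849

phase 1: p=-0.0362, T=0.467, ωT=1.524148, cosh=2.404518, sinh=2.186712; start (x,ẋ)=(0.119000, 0.050500) → end (x,ẋ)=(0.370817, 1.229055)
phase 2: p=0.2061, T=0.362, ωT=1.181459, cosh=1.782979, sinh=1.476148; start (x,ẋ)=(0.370817, 1.229055) → end (x,ẋ)=(1.055679, 2.984936)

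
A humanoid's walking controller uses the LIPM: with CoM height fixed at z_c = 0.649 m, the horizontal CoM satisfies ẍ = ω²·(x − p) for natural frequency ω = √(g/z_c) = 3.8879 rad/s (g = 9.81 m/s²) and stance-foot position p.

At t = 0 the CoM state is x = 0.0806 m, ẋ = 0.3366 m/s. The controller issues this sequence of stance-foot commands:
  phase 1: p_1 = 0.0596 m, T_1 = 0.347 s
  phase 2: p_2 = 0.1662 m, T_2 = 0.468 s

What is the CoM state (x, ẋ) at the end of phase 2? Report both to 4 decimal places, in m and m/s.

phase 1: p=0.0596, T=0.347, ωT=1.349101, cosh=2.056717, sinh=1.797244; start (x,ẋ)=(0.080600, 0.336600) → end (x,ẋ)=(0.258390, 0.839028)
phase 2: p=0.1662, T=0.468, ωT=1.819537, cosh=3.165552, sinh=3.003451; start (x,ẋ)=(0.258390, 0.839028) → end (x,ẋ)=(1.106191, 3.732499)

x = 1.1062, ẋ = 3.7325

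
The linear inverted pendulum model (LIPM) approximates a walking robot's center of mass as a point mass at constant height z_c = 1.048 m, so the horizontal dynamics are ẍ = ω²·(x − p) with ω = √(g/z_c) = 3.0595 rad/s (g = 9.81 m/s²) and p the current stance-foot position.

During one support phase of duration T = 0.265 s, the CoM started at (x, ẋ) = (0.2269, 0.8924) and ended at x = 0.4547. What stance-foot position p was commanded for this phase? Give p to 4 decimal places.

p = 0.3291

ωT = 3.0595·0.265 = 0.810767; cosh(ωT) = 1.347075, sinh(ωT) = 0.902559
x(T) = p + (x₀−p)·cosh(ωT) + (ẋ₀/ω)·sinh(ωT) ⇒ p·(1 − cosh) = x(T) − x₀·cosh − (ẋ₀/ω)·sinh
numerator   = 0.4547 − (0.2269)·1.347075 − (0.8924/3.0595)·0.902559 = -0.114211
denominator = 1 − 1.347075 = -0.347075
p = -0.114211 / -0.347075 = 0.3291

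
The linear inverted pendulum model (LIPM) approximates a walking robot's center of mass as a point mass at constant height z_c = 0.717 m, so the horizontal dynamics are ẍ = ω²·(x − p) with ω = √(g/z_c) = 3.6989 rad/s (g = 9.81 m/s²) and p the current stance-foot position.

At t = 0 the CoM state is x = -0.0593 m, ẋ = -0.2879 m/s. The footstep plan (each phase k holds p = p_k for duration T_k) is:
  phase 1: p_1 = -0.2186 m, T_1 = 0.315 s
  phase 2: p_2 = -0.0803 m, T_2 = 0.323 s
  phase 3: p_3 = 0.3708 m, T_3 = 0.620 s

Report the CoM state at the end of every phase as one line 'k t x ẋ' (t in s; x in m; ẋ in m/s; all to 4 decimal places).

phase 1: p=-0.2186, T=0.315, ωT=1.165153, cosh=1.759145, sinh=1.447270; start (x,ẋ)=(-0.059300, -0.287900) → end (x,ẋ)=(-0.051015, 0.346324)
phase 2: p=-0.0803, T=0.323, ωT=1.194745, cosh=1.802748, sinh=1.499967; start (x,ẋ)=(-0.051015, 0.346324) → end (x,ẋ)=(0.112934, 0.786815)
phase 3: p=0.3708, T=0.620, ωT=2.293318, cosh=5.004344, sinh=4.903413; start (x,ẋ)=(0.112934, 0.786815) → end (x,ẋ)=(0.123383, -0.739487)

1 0.3150 -0.0510 0.3463
2 0.6380 0.1129 0.7868
3 1.2580 0.1234 -0.7395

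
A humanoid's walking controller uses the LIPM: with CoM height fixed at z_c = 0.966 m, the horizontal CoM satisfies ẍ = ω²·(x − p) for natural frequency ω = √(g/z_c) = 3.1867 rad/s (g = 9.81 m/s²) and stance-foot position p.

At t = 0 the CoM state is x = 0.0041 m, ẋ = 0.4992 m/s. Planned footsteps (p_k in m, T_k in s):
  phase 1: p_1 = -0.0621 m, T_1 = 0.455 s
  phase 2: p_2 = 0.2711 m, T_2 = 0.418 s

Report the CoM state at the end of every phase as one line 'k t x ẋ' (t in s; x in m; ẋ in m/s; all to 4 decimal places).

1 0.4550 0.4023 1.5475
2 0.8730 1.3928 3.8725

phase 1: p=-0.0621, T=0.455, ωT=1.449949, cosh=2.248739, sinh=2.014156; start (x,ẋ)=(0.004100, 0.499200) → end (x,ẋ)=(0.402286, 1.547476)
phase 2: p=0.2711, T=0.418, ωT=1.332041, cosh=2.026352, sinh=1.762414; start (x,ẋ)=(0.402286, 1.547476) → end (x,ẋ)=(1.392766, 3.872511)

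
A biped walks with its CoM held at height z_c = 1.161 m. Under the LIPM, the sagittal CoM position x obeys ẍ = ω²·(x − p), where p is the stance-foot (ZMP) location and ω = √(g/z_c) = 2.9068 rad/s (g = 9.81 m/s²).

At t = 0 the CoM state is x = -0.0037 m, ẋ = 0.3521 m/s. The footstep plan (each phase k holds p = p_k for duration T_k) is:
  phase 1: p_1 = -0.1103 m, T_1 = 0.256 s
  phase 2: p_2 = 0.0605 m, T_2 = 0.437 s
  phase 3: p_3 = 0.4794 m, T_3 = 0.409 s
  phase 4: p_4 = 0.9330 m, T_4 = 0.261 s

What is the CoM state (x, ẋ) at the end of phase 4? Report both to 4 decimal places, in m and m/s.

x = 2.6925, ẋ = 5.9264

phase 1: p=-0.1103, T=0.256, ωT=0.744141, cosh=1.289887, sinh=0.814745; start (x,ẋ)=(-0.003700, 0.352100) → end (x,ẋ)=(0.125892, 0.706630)
phase 2: p=0.0605, T=0.437, ωT=1.270272, cosh=1.921288, sinh=1.640532; start (x,ẋ)=(0.125892, 0.706630) → end (x,ẋ)=(0.584943, 1.669474)
phase 3: p=0.4794, T=0.409, ωT=1.188881, cosh=1.793984, sinh=1.489422; start (x,ẋ)=(0.584943, 1.669474) → end (x,ẋ)=(1.524167, 3.451951)
phase 4: p=0.9330, T=0.261, ωT=0.758675, cosh=1.301866, sinh=0.833579; start (x,ẋ)=(1.524167, 3.451951) → end (x,ẋ)=(2.692532, 5.926403)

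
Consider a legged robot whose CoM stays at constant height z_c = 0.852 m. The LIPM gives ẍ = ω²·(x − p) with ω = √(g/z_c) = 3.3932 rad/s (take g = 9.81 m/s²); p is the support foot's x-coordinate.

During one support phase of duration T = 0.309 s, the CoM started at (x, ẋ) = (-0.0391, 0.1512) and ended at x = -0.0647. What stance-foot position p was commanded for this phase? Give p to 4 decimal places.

ωT = 3.3932·0.309 = 1.048499; cosh(ωT) = 1.601914, sinh(ωT) = 1.251450
x(T) = p + (x₀−p)·cosh(ωT) + (ẋ₀/ω)·sinh(ωT) ⇒ p·(1 − cosh) = x(T) − x₀·cosh − (ẋ₀/ω)·sinh
numerator   = -0.0647 − (-0.0391)·1.601914 − (0.1512/3.3932)·1.251450 = -0.057829
denominator = 1 − 1.601914 = -0.601914
p = -0.057829 / -0.601914 = 0.0961

p = 0.0961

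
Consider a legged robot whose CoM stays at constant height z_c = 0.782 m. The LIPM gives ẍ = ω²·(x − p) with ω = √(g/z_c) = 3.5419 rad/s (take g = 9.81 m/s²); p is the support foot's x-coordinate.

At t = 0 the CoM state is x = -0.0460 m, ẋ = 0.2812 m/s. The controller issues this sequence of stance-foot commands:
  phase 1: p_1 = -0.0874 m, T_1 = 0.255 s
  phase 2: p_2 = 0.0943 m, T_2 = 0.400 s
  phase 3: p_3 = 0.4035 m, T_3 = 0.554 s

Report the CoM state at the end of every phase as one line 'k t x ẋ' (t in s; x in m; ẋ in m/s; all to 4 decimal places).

1 0.2550 0.0539 0.5551
2 0.6550 0.3103 0.9343
3 1.2090 0.9853 2.2384

phase 1: p=-0.0874, T=0.255, ωT=0.903185, cosh=1.436363, sinh=1.031086; start (x,ẋ)=(-0.046000, 0.281200) → end (x,ẋ)=(0.053926, 0.555098)
phase 2: p=0.0943, T=0.400, ωT=1.416760, cosh=2.183118, sinh=1.940620; start (x,ẋ)=(0.053926, 0.555098) → end (x,ẋ)=(0.310299, 0.934333)
phase 3: p=0.4035, T=0.554, ωT=1.962213, cosh=3.627800, sinh=3.487253; start (x,ẋ)=(0.310299, 0.934333) → end (x,ẋ)=(0.985301, 2.238396)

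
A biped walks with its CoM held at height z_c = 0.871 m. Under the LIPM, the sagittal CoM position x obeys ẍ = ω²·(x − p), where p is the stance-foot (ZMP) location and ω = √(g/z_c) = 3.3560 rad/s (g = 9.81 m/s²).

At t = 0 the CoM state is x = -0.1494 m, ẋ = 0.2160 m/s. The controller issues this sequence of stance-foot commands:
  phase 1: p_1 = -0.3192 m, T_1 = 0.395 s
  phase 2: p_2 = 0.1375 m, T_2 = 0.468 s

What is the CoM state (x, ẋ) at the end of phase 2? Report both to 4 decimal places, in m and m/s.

phase 1: p=-0.3192, T=0.395, ωT=1.325620, cosh=2.015078, sinh=1.749440; start (x,ẋ)=(-0.149400, 0.216000) → end (x,ẋ)=(0.135558, 1.432173)
phase 2: p=0.1375, T=0.468, ωT=1.570608, cosh=2.508745, sinh=2.300826; start (x,ẋ)=(0.135558, 1.432173) → end (x,ẋ)=(1.114507, 3.577965)

x = 1.1145, ẋ = 3.5780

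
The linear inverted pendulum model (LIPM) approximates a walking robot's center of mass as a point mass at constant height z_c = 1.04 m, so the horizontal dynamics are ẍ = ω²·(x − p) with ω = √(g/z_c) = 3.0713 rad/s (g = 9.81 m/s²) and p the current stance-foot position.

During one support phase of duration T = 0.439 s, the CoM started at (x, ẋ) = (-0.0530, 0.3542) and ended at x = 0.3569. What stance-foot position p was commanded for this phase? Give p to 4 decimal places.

p = -0.2452

ωT = 3.0713·0.439 = 1.348301; cosh(ωT) = 2.055279, sinh(ωT) = 1.795598
x(T) = p + (x₀−p)·cosh(ωT) + (ẋ₀/ω)·sinh(ωT) ⇒ p·(1 − cosh) = x(T) − x₀·cosh − (ẋ₀/ω)·sinh
numerator   = 0.3569 − (-0.0530)·2.055279 − (0.3542/3.0713)·1.795598 = 0.258751
denominator = 1 − 2.055279 = -1.055279
p = 0.258751 / -1.055279 = -0.2452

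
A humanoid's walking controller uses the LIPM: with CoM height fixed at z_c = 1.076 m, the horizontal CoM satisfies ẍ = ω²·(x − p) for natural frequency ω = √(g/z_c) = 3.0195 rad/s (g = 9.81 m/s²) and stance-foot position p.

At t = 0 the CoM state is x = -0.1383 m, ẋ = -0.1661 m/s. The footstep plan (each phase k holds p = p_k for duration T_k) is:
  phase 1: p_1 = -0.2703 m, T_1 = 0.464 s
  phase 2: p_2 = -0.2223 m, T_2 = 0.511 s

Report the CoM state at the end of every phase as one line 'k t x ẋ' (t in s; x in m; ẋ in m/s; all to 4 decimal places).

1 0.4640 -0.0910 0.4023
2 0.9750 0.3963 1.8691

phase 1: p=-0.2703, T=0.464, ωT=1.401048, cosh=2.152895, sinh=1.906557; start (x,ẋ)=(-0.138300, -0.166100) → end (x,ẋ)=(-0.090996, 0.402308)
phase 2: p=-0.2223, T=0.511, ωT=1.542964, cosh=2.446093, sinh=2.232346; start (x,ẋ)=(-0.090996, 0.402308) → end (x,ẋ)=(0.396313, 1.869148)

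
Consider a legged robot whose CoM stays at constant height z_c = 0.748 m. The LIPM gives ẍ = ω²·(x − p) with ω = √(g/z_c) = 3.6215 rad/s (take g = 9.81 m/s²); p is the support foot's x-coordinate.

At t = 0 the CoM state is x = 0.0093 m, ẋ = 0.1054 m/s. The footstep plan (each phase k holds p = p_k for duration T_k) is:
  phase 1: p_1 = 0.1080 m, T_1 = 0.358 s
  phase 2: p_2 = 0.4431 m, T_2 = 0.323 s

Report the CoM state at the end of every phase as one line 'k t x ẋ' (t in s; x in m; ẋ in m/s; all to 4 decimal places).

phase 1: p=0.1080, T=0.358, ωT=1.296497, cosh=1.964977, sinh=1.691489; start (x,ẋ)=(0.009300, 0.105400) → end (x,ẋ)=(-0.036714, -0.397501)
phase 2: p=0.4431, T=0.323, ωT=1.169745, cosh=1.765808, sinh=1.455362; start (x,ẋ)=(-0.036714, -0.397501) → end (x,ẋ)=(-0.563902, -3.230815)

1 0.3580 -0.0367 -0.3975
2 0.6810 -0.5639 -3.2308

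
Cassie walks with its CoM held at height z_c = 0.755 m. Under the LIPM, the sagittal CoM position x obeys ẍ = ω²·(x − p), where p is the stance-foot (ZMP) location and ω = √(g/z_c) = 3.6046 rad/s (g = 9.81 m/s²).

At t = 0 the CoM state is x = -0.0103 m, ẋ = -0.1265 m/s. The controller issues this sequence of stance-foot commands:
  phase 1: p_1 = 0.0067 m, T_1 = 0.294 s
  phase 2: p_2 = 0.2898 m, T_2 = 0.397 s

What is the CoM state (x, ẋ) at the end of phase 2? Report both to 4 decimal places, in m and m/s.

x = -0.6498, ẋ = -3.1483

phase 1: p=0.0067, T=0.294, ωT=1.059752, cosh=1.616099, sinh=1.269557; start (x,ẋ)=(-0.010300, -0.126500) → end (x,ẋ)=(-0.065328, -0.282233)
phase 2: p=0.2898, T=0.397, ωT=1.431026, cosh=2.211027, sinh=1.971963; start (x,ẋ)=(-0.065328, -0.282233) → end (x,ẋ)=(-0.649797, -3.148320)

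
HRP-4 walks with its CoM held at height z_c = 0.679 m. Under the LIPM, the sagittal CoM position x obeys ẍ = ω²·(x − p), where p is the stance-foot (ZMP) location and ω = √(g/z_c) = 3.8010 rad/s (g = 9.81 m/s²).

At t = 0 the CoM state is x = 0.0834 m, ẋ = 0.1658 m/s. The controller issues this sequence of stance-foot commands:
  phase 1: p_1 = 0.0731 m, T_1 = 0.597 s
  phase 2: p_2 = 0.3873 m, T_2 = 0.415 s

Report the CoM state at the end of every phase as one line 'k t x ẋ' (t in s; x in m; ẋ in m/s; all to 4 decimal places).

1 0.5970 0.3321 0.9976
2 1.0120 0.8564 2.0324

phase 1: p=0.0731, T=0.597, ωT=2.269197, cosh=4.887513, sinh=4.784118; start (x,ẋ)=(0.083400, 0.165800) → end (x,ẋ)=(0.332125, 0.997649)
phase 2: p=0.3873, T=0.415, ωT=1.577415, cosh=2.524465, sinh=2.317957; start (x,ẋ)=(0.332125, 0.997649) → end (x,ẋ)=(0.856408, 2.032410)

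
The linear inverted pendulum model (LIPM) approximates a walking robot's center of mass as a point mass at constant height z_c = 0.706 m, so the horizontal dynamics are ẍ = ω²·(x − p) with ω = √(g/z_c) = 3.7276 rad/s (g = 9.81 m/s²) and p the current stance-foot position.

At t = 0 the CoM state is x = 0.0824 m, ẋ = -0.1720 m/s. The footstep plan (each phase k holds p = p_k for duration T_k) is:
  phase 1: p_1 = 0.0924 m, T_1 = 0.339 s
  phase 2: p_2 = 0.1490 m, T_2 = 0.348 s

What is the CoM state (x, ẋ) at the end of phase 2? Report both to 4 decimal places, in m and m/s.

x = -0.3243, ẋ = -1.7171

phase 1: p=0.0924, T=0.339, ωT=1.263656, cosh=1.910477, sinh=1.627858; start (x,ẋ)=(0.082400, -0.172000) → end (x,ẋ)=(-0.001818, -0.389282)
phase 2: p=0.1490, T=0.348, ωT=1.297205, cosh=1.966175, sinh=1.692880; start (x,ẋ)=(-0.001818, -0.389282) → end (x,ẋ)=(-0.324326, -1.717115)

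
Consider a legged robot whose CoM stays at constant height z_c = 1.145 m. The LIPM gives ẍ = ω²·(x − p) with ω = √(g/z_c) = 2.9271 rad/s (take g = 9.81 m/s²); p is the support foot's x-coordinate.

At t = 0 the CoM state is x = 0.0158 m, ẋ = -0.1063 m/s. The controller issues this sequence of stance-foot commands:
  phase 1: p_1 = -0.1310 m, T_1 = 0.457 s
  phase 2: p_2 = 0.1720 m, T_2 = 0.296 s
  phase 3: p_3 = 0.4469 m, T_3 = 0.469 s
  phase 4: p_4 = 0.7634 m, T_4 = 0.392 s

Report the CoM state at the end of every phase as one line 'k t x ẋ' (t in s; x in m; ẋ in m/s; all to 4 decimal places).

1 0.4570 0.1035 0.5458
2 0.7530 0.2587 0.5675
3 1.2220 0.4097 0.1745
4 1.6140 0.2346 -1.1639

phase 1: p=-0.1310, T=0.457, ωT=1.337685, cosh=2.036332, sinh=1.773879; start (x,ẋ)=(0.015800, -0.106300) → end (x,ẋ)=(0.103514, 0.545771)
phase 2: p=0.1720, T=0.296, ωT=0.866422, cosh=1.399419, sinh=0.978966; start (x,ẋ)=(0.103514, 0.545771) → end (x,ẋ)=(0.258691, 0.567513)
phase 3: p=0.4469, T=0.469, ωT=1.372810, cosh=2.099909, sinh=1.846515; start (x,ẋ)=(0.258691, 0.567513) → end (x,ẋ)=(0.409686, 0.174470)
phase 4: p=0.7634, T=0.392, ωT=1.147423, cosh=1.733760, sinh=1.416306; start (x,ẋ)=(0.409686, 0.174470) → end (x,ẋ)=(0.234563, -1.163894)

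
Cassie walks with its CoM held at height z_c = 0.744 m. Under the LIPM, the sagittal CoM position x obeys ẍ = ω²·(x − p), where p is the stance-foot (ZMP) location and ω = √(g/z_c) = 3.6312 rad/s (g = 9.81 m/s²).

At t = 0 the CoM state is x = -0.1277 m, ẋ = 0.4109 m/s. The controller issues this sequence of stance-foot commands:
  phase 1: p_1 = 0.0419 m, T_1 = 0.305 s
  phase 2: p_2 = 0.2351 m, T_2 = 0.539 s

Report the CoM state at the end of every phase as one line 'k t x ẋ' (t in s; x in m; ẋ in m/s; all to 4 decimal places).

1 0.3050 -0.0902 -0.1406
2 0.8440 -1.0738 -4.6058

phase 1: p=0.0419, T=0.305, ωT=1.107516, cosh=1.678605, sinh=1.348226; start (x,ẋ)=(-0.127700, 0.410900) → end (x,ẋ)=(-0.090229, -0.140568)
phase 2: p=0.2351, T=0.539, ωT=1.957217, cosh=3.610423, sinh=3.469172; start (x,ẋ)=(-0.090229, -0.140568) → end (x,ẋ)=(-1.073770, -4.605759)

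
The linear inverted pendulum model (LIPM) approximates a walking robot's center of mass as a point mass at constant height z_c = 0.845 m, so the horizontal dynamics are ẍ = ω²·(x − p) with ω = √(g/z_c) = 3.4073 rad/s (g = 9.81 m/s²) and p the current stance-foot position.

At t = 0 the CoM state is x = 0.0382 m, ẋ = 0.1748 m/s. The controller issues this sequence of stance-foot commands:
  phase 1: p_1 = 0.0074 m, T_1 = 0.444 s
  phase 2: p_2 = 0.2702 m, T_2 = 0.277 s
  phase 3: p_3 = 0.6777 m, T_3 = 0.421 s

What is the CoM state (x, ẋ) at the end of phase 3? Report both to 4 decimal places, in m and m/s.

phase 1: p=0.0074, T=0.444, ωT=1.512841, cosh=2.379947, sinh=2.159664; start (x,ẋ)=(0.038200, 0.174800) → end (x,ẋ)=(0.191497, 0.642660)
phase 2: p=0.2702, T=0.277, ωT=0.943822, cosh=1.479461, sinh=1.090323; start (x,ẋ)=(0.191497, 0.642660) → end (x,ẋ)=(0.359410, 0.658403)
phase 3: p=0.6777, T=0.421, ωT=1.434473, cosh=2.217837, sinh=1.979596; start (x,ẋ)=(0.359410, 0.658403) → end (x,ẋ)=(0.354309, -0.686658)

x = 0.3543, ẋ = -0.6867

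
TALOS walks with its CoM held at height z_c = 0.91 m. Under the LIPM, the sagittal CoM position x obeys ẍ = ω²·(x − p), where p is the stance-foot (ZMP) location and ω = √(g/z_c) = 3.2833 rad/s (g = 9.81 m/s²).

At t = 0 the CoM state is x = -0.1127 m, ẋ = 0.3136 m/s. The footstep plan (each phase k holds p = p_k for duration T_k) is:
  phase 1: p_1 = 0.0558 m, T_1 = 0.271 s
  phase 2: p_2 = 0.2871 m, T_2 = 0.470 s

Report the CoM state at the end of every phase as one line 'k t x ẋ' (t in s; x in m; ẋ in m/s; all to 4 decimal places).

phase 1: p=0.0558, T=0.271, ωT=0.889774, cosh=1.422664, sinh=1.011916; start (x,ẋ)=(-0.112700, 0.313600) → end (x,ẋ)=(-0.087267, -0.113681)
phase 2: p=0.2871, T=0.470, ωT=1.543151, cosh=2.446509, sinh=2.232802; start (x,ẋ)=(-0.087267, -0.113681) → end (x,ẋ)=(-0.706101, -3.022592)

1 0.2710 -0.0873 -0.1137
2 0.7410 -0.7061 -3.0226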